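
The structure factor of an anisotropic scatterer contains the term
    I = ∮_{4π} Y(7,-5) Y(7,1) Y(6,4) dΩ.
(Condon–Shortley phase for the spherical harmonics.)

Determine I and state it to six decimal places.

0.082830

m-sum 0 ✓  L=20 even ✓  0≤6≤14 ✓
Π(2lᵢ+1) = 15×15×13 = 2925
triangle coeff Δ(7,7,6) = 1/2444321880
Σ_t [1,7]: t=1:−1/2612736000 t=2:+1/20736000 t=3:−1/1658880 t=4:+1/746496 t=5:−1/1658880 t=6:+1/20736000 t=7:−1/2612736000 = 1/4354560
(3j)²=1000/138567 [(7 7 6; 0 0 0)], sign=+1
Σ_t [6,8]: t=6:+1/49766400 t=7:−1/72576000 t=8:+1/1393459200 = 7/995328000
(3j)²=343/83980 [(7 7 6; -5 1 4)], sign=+1
⇒ 4πI² = 1286250/14919047
I = (+1)√(1286250/14919047/(4π)) = 0.08282992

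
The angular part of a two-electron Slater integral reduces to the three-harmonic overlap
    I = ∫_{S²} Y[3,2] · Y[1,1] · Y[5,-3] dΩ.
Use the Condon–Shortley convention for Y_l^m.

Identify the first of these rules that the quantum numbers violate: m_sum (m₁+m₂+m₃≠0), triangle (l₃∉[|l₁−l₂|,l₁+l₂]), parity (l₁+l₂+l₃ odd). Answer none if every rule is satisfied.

Σmᵢ = 0  ✓
l₃∈[|l₁−l₂|,l₁+l₂]=[2,4], have l₃=5  ✗
Σlᵢ = 9 ⇒ odd

triangle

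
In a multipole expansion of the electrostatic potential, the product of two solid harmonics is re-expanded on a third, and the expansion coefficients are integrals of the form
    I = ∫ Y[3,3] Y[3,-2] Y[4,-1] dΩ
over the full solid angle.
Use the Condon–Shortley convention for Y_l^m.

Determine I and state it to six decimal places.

0.140463

m-sum 0 ✓  L=10 even ✓  0≤4≤6 ✓
Π(2lᵢ+1) = 7×7×9 = 441
triangle coeff Δ(3,3,4) = 1/34650
Σ_t [0,2]: t=0:+1/72 t=1:−1/16 t=2:+1/72 = -5/144
(3j)²=2/77 [(3 3 4; 0 0 0)], sign=-1
Σ_t [0,0]: t=0:+1/288 = 1/288
(3j)²=5/231 [(3 3 4; 3 -2 -1)], sign=-1
⇒ 4πI² = 30/121
I = (+1)√(30/121/(4π)) = 0.14046335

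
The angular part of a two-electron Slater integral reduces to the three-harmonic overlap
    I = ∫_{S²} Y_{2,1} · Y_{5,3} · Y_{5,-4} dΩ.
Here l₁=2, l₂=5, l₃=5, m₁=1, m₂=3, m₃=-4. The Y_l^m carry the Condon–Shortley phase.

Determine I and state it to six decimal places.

0.196098

m-sum 0 ✓  L=12 even ✓  3≤5≤7 ✓
Π(2lᵢ+1) = 5×11×11 = 605
triangle coeff Δ(2,5,5) = 1/38610
Σ_t [0,2]: t=0:+1/2880 t=1:−1/576 t=2:+1/2880 = -1/960
(3j)²=10/429 [(2 5 5; 0 0 0)], sign=+1
Σ_t [0,1]: t=0:+1/80640 t=1:−1/10080 = -1/11520
(3j)²=49/1430 [(2 5 5; 1 3 -4)], sign=+1
⇒ 4πI² = 245/507
I = (+1)√(245/507/(4π)) = 0.19609844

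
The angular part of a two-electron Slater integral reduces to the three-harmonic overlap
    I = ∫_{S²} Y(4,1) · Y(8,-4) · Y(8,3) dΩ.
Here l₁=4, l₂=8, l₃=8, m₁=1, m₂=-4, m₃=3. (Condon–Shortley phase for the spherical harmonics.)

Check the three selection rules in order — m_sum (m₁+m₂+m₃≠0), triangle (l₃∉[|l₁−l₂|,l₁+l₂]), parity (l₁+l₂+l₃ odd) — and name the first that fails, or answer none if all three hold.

none

azimuthal sum: 1 − 4 + 3 = 0  ✓
4 ≤ 8 ≤ 12 (triangle on l)  ✓
L = 4 + 8 + 8 = 20 (even)  ✓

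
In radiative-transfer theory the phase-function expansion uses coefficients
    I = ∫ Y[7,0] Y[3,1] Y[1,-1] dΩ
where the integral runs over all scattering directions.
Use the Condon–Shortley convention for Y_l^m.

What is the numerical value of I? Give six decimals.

triangle: need 4≤l₃≤10, have 1; I=0

0.000000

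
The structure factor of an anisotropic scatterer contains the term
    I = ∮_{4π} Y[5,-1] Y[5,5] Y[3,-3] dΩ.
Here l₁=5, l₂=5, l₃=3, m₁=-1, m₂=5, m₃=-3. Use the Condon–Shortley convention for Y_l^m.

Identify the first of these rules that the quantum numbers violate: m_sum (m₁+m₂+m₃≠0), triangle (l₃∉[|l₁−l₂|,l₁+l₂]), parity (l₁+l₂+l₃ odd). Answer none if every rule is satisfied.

m₁+m₂+m₃ = -1 + 5 − 3 = 1  ✗
triangle: |5−5|=0 ≤ l₃=3 ≤ 5+5=10
parity: l₁+l₂+l₃ = 13 is odd

m_sum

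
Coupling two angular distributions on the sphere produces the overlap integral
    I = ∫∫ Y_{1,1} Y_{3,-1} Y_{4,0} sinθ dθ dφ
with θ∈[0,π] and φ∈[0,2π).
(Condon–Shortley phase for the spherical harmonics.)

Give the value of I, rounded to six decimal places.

0.150786

Rules hold: Σm=0, L=8 even, 2≤4≤4.
N = 3·7·9 = 189
Δ = 0!·2!·6!/9! = 1/252
Racah Σ t=0..0: t=0:+1/36 = 1/36
⇒ 3j(1 3 4; 0 0 0)² = 4/63, sgn +1
Racah Σ t=0..0: t=0:+1/96 = 1/96
⇒ 3j(1 3 4; 1 -1 0)² = 1/42, sgn +1
4πI² = N·(3j₀)²·(3jₘ)² = 2/7
I = +1·√(0.285714/4π) = 0.15078601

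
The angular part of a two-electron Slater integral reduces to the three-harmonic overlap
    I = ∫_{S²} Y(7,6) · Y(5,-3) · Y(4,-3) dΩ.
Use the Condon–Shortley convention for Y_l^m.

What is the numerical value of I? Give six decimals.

m-sum 0 ✓  L=16 even ✓  2≤4≤12 ✓
Π(2lᵢ+1) = 15×11×9 = 1485
triangle coeff Δ(7,5,4) = 1/6126120
Σ_t [3,5]: t=3:−1/69120 t=4:+1/20736 t=5:−1/69120 = 1/51840
(3j)²=280/21879 [(7 5 4; 0 0 0)], sign=+1
Σ_t [0,1]: t=0:+1/9676800 t=1:−1/3628800 = -1/5806080
(3j)²=5/408 [(7 5 4; 6 -3 -3)], sign=+1
⇒ 4πI² = 875/3757
I = (+1)√(875/3757/(4π)) = 0.13613773

0.136138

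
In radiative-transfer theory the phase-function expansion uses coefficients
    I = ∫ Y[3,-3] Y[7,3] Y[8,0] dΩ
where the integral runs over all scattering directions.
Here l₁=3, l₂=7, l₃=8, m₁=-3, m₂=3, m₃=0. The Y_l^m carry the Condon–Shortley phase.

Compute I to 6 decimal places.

-0.123395

Rules hold: Σm=0, L=18 even, 4≤8≤10.
N = 7·15·17 = 1785
Δ = 2!·4!·12!/19! = 1/5290740
Racah Σ t=0..2: t=0:+1/7257600 t=1:−1/2073600 t=2:+1/7257600 = -1/4838400
⇒ 3j(3 7 8; 0 0 0)² = 252/20995, sgn -1
Racah Σ t=2..2: t=2:+1/46448640 = 1/46448640
⇒ 3j(3 7 8; -3 3 0)² = 75/8398, sgn +1
4πI² = N·(3j₀)²·(3jₘ)² = 198450/1037153
I = -1·√(0.191341/4π) = -0.12339547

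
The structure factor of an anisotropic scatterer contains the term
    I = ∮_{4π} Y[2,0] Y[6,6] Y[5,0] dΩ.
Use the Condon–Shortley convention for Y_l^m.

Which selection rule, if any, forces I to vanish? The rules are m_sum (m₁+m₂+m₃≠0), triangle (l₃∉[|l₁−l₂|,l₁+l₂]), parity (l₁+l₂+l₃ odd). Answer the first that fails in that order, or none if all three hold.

azimuthal sum: 0 + 6 + 0 = 6  ✗
4 ≤ 5 ≤ 8 (triangle on l)
L = 2 + 6 + 5 = 13 (odd)

m_sum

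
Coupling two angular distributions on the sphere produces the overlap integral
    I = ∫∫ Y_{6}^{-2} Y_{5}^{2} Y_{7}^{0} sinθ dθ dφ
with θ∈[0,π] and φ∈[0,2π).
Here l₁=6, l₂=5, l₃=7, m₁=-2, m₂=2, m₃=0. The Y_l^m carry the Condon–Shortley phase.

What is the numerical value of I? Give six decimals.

-0.114807

Checks pass: Σm=0; 18 even; l₃=7∈[1,11].
(2·6+1)(2·5+1)(2·7+1) = 2145
Δ: 4! 8! 6! / 19! → 1/174594420
sum: t=0:+1/4147200 t=1:−1/207360 t=2:+1/82944 t=3:−1/207360 t=4:+1/4147200 = 1/345600
3j²(6 5 7; 0 0 0) = Δ·Π!·Σ² = 420/46189  (sign -1)
sum: t=1:−1/21772800 t=2:+1/691200 t=3:−1/207360 t=4:+1/497664 = -41/29030400
3j²(6 5 7; -2 2 0) = Δ·Π!·Σ² = 11767/1385670  (sign +1)
combine: 4πI² = 2145·420/46189·11767/1385670 = 2471070/14919047
take √, sign -1: I = -0.11480665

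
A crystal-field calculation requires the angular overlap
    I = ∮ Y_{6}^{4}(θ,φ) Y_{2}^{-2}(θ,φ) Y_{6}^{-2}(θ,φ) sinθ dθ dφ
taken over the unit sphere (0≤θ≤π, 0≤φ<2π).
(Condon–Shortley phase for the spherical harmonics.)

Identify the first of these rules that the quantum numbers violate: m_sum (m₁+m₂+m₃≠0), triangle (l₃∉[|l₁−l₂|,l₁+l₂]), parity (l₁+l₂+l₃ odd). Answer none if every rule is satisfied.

none

Σmᵢ = 0  ✓
l₃∈[|l₁−l₂|,l₁+l₂]=[4,8], have l₃=6  ✓
Σlᵢ = 14 ⇒ even  ✓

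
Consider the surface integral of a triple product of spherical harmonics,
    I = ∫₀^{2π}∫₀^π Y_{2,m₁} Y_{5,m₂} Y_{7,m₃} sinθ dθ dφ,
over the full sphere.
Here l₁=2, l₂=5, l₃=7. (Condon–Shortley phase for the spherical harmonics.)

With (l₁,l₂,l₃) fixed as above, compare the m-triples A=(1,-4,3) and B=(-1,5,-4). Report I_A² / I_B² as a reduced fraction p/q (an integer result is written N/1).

40/11

l's match ⇒ only the (l;m) 3-j factors differ between A and B.
A: triangle coeff Δ(2,5,7) = 1/15015; Σ_t [0,0]: t=0:+1/2177280 = 1/2177280; (3j)²=8/3003 [(2 5 7; 1 -4 3)], sign=+1
B: triangle coeff Δ(2,5,7) = 1/15015; Σ_t [0,0]: t=0:+1/21772800 = 1/21772800; (3j)²=1/1365 [(2 5 7; -1 5 -4)], sign=-1
I_A²/I_B² = (8/3003)/(1/1365) = 40/11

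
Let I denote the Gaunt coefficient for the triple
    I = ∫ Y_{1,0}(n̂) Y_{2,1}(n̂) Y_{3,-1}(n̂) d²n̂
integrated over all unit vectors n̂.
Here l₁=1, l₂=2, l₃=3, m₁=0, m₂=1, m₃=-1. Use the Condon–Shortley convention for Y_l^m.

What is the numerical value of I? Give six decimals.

-0.233597

m-sum 0 ✓  L=6 even ✓  1≤3≤3 ✓
Π(2lᵢ+1) = 3×5×7 = 105
triangle coeff Δ(1,2,3) = 1/105
Σ_t [0,0]: t=0:+1/4 = 1/4
(3j)²=3/35 [(1 2 3; 0 0 0)], sign=-1
Σ_t [0,0]: t=0:+1/6 = 1/6
(3j)²=8/105 [(1 2 3; 0 1 -1)], sign=+1
⇒ 4πI² = 24/35
I = (-1)√(24/35/(4π)) = -0.23359668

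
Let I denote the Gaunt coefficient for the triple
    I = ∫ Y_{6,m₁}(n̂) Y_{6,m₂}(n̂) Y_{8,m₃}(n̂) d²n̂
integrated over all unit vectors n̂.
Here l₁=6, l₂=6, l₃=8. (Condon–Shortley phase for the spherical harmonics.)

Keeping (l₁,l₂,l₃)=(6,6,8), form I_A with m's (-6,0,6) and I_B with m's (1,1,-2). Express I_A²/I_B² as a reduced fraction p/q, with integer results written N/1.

1573/720

Same 6,6,8: normalisation and zero-m 3j drop out of the ratio.
A: Δ: 4! 8! 8! / 21! → 1/1309458150; sum: t=4:+1/1393459200 = 1/1393459200; 3j²(6 6 8; -6 0 6) = Δ·Π!·Σ² = 11/646  (sign +1)
B: Δ: 4! 8! 8! / 21! → 1/1309458150; sum: t=0:+1/87091200 t=1:−1/4976640 t=2:+1/2073600 t=3:−1/4976640 t=4:+1/87091200 = 1/9676800; 3j²(6 6 8; 1 1 -2) = Δ·Π!·Σ² = 360/46189  (sign +1)
I_A²/I_B² = (11/646)/(360/46189) = 1573/720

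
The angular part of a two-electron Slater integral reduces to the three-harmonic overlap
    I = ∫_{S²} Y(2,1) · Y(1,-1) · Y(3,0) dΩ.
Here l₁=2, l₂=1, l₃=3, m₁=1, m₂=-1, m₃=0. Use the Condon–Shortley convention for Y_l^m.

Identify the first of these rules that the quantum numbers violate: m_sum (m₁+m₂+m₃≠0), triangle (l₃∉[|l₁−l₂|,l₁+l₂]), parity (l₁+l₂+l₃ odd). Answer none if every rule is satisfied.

m₁+m₂+m₃ = 1 − 1 + 0 = 0  ✓
triangle: |2−1|=1 ≤ l₃=3 ≤ 2+1=3  ✓
parity: l₁+l₂+l₃ = 6 is even  ✓

none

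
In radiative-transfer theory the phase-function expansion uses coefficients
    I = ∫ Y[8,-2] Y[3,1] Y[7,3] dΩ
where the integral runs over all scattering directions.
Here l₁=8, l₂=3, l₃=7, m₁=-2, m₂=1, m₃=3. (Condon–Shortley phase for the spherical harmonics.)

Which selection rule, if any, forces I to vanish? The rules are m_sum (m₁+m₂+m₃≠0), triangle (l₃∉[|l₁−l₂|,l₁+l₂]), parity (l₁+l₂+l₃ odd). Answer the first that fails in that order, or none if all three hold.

m_sum

m₁+m₂+m₃ = -2 + 1 + 3 = 2  ✗
triangle: |8−3|=5 ≤ l₃=7 ≤ 8+3=11
parity: l₁+l₂+l₃ = 18 is even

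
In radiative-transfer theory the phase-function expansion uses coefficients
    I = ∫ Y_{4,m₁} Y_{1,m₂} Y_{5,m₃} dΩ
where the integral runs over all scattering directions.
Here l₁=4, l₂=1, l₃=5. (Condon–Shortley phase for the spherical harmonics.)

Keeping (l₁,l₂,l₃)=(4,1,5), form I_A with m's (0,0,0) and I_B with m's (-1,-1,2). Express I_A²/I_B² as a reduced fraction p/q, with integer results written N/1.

25/21

Shared (l₁,l₂,l₃)=(4,1,5): N and (l;000)² cancel in I_A²/I_B².
A: Δ = 0!·8!·2!/11! = 1/495; Racah Σ t=0..0: t=0:+1/576 = 1/576; ⇒ 3j(4 1 5; 0 0 0)² = 5/99, sgn -1
B: Δ = 0!·8!·2!/11! = 1/495; Racah Σ t=0..0: t=0:+1/1440 = 1/1440; ⇒ 3j(4 1 5; -1 -1 2)² = 7/165, sgn -1
I_A²/I_B² = (5/99)/(7/165) = 25/21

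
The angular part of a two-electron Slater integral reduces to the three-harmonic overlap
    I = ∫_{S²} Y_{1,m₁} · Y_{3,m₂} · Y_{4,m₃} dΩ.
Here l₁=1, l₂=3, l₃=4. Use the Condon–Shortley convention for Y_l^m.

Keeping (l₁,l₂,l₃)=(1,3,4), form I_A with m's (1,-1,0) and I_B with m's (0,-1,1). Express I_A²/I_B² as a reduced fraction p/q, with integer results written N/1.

2/5

Same 1,3,4: normalisation and zero-m 3j drop out of the ratio.
A: Δ: 0! 2! 6! / 9! → 1/252; sum: t=0:+1/96 = 1/96; 3j²(1 3 4; 1 -1 0) = Δ·Π!·Σ² = 1/42  (sign +1)
B: Δ: 0! 2! 6! / 9! → 1/252; sum: t=0:+1/48 = 1/48; 3j²(1 3 4; 0 -1 1) = Δ·Π!·Σ² = 5/84  (sign -1)
I_A²/I_B² = (1/42)/(5/84) = 2/5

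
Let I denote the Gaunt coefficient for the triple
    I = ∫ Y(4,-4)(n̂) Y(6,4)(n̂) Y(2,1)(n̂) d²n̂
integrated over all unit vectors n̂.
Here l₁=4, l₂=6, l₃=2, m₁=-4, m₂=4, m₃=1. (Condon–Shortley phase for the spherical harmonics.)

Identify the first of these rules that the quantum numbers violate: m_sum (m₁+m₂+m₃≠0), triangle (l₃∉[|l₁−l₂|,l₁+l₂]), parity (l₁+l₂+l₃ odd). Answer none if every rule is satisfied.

m_sum

Σmᵢ = 1  ✗
l₃∈[|l₁−l₂|,l₁+l₂]=[2,10], have l₃=2
Σlᵢ = 12 ⇒ even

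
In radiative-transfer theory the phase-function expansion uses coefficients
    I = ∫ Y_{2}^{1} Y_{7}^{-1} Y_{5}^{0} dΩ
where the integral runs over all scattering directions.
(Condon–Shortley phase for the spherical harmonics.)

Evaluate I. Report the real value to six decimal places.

-0.207724

Rules hold: Σm=0, L=14 even, 5≤5≤9.
N = 5·15·11 = 825
Δ = 4!·0!·10!/15! = 1/15015
Racah Σ t=2..2: t=2:+1/57600 = 1/57600
⇒ 3j(2 7 5; 0 0 0)² = 21/715, sgn -1
Racah Σ t=1..1: t=1:−1/86400 = -1/86400
⇒ 3j(2 7 5; 1 -1 0)² = 16/715, sgn +1
4πI² = N·(3j₀)²·(3jₘ)² = 1008/1859
I = -1·√(0.542227/4π) = -0.20772350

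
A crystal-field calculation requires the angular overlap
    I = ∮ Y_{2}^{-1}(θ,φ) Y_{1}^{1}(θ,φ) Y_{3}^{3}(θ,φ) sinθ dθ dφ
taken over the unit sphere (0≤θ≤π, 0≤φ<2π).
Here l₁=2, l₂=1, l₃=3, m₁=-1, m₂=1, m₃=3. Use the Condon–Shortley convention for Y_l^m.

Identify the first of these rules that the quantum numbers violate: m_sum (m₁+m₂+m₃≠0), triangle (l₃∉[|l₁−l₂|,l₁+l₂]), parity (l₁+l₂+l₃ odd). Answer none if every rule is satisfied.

m_sum

Σmᵢ = 3  ✗
l₃∈[|l₁−l₂|,l₁+l₂]=[1,3], have l₃=3
Σlᵢ = 6 ⇒ even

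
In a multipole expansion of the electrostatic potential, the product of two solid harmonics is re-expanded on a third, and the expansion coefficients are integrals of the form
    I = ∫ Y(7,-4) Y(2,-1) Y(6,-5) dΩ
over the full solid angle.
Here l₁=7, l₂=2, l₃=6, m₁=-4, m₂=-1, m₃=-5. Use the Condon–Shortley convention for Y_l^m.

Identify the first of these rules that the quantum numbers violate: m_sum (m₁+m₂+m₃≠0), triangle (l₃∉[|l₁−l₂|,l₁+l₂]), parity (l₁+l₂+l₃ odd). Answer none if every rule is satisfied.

m₁+m₂+m₃ = -4 − 1 − 5 = -10  ✗
triangle: |7−2|=5 ≤ l₃=6 ≤ 7+2=9
parity: l₁+l₂+l₃ = 15 is odd

m_sum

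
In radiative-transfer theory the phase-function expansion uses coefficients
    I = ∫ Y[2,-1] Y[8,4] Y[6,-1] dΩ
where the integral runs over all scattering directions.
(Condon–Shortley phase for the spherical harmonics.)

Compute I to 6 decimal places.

m-sum = -1 + 4 − 1 = 2 ≠ 0 ⇒ I = 0

0.000000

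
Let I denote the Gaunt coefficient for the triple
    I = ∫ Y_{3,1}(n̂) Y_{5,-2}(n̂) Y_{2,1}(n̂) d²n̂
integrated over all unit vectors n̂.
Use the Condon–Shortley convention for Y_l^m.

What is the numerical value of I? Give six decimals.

0.245532

Rules hold: Σm=0, L=10 even, 2≤2≤8.
N = 7·11·5 = 385
Δ = 6!·0!·4!/11! = 1/2310
Racah Σ t=3..3: t=3:−1/144 = -1/144
⇒ 3j(3 5 2; 0 0 0)² = 10/231, sgn -1
Racah Σ t=2..2: t=2:+1/288 = 1/288
⇒ 3j(3 5 2; 1 -2 1)² = 1/22, sgn -1
4πI² = N·(3j₀)²·(3jₘ)² = 25/33
I = +1·√(0.757576/4π) = 0.24553200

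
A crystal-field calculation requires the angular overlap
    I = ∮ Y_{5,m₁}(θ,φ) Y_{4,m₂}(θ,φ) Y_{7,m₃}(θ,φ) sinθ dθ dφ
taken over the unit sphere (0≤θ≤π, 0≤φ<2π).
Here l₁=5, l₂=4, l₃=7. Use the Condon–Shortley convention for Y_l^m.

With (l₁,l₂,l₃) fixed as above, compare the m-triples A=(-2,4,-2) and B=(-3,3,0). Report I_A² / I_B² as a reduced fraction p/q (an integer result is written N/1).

252/361

Same 5,4,7: normalisation and zero-m 3j drop out of the ratio.
A: Δ: 2! 8! 6! / 17! → 1/6126120; sum: t=2:+1/1036800 = 1/1036800; 3j²(5 4 7; -2 4 -2) = Δ·Π!·Σ² = 98/12155  (sign -1)
B: Δ: 2! 8! 6! / 17! → 1/6126120; sum: t=1:−1/3628800 t=2:+1/345600 = 19/7257600; 3j²(5 4 7; -3 3 0) = Δ·Π!·Σ² = 2527/218790  (sign -1)
I_A²/I_B² = (98/12155)/(2527/218790) = 252/361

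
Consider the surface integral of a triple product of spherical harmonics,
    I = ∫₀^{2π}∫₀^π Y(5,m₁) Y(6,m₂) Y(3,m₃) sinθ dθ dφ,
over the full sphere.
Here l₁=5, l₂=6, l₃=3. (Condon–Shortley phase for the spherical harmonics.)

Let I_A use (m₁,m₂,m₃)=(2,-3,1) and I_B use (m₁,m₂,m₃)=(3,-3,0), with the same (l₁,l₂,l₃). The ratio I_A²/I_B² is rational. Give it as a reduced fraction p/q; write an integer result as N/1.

18/1

Same 5,6,3: normalisation and zero-m 3j drop out of the ratio.
A: Δ: 8! 2! 4! / 15! → 1/675675; sum: t=1:−1/40320 t=2:+1/8640 t=3:−1/34560 = 1/16128; 3j²(5 6 3; 2 -3 1) = Δ·Π!·Σ² = 18/1001  (sign +1)
B: Δ: 8! 2! 4! / 15! → 1/675675; sum: t=0:+1/483840 t=1:−1/20160 t=2:+1/17280 = 1/96768; 3j²(5 6 3; 3 -3 0) = Δ·Π!·Σ² = 1/1001  (sign -1)
I_A²/I_B² = (18/1001)/(1/1001) = 18/1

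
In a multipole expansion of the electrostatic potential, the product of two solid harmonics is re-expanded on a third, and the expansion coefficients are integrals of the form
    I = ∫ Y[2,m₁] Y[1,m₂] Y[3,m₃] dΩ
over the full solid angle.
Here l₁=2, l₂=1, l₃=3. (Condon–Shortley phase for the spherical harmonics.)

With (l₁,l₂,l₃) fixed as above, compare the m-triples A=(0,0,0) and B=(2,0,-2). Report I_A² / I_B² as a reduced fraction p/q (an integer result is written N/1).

Same 2,1,3: normalisation and zero-m 3j drop out of the ratio.
A: Δ: 0! 4! 2! / 7! → 1/105; sum: t=0:+1/4 = 1/4; 3j²(2 1 3; 0 0 0) = Δ·Π!·Σ² = 3/35  (sign -1)
B: Δ: 0! 4! 2! / 7! → 1/105; sum: t=0:+1/24 = 1/24; 3j²(2 1 3; 2 0 -2) = Δ·Π!·Σ² = 1/21  (sign -1)
I_A²/I_B² = (3/35)/(1/21) = 9/5

9/5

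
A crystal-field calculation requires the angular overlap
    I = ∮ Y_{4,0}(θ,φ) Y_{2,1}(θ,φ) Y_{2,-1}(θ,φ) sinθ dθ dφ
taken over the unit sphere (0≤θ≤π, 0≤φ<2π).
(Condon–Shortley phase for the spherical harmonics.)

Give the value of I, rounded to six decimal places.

Checks pass: Σm=0; 8 even; l₃=2∈[2,6].
(2·4+1)(2·2+1)(2·2+1) = 225
Δ: 4! 4! 0! / 9! → 1/630
sum: t=2:+1/16 = 1/16
3j²(4 2 2; 0 0 0) = Δ·Π!·Σ² = 2/35  (sign +1)
sum: t=3:−1/36 = -1/36
3j²(4 2 2; 0 1 -1) = Δ·Π!·Σ² = 8/315  (sign +1)
combine: 4πI² = 225·2/35·8/315 = 16/49
take √, sign +1: I = 0.16119702

0.161197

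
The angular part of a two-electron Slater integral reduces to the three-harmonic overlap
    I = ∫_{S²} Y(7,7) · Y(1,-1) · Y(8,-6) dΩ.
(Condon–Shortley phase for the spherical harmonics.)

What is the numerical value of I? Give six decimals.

m-sum 0 ✓  L=16 even ✓  6≤8≤8 ✓
Π(2lᵢ+1) = 15×3×17 = 765
triangle coeff Δ(7,1,8) = 1/2040
Σ_t [0,0]: t=0:+1/25401600 = 1/25401600
(3j)²=8/255 [(7 1 8; 0 0 0)], sign=+1
Σ_t [0,0]: t=0:+1/174356582400 = 1/174356582400
(3j)²=1/2040 [(7 1 8; 7 -1 -6)], sign=+1
⇒ 4πI² = 1/85
I = (+1)√(1/85/(4π)) = 0.03059748

0.030597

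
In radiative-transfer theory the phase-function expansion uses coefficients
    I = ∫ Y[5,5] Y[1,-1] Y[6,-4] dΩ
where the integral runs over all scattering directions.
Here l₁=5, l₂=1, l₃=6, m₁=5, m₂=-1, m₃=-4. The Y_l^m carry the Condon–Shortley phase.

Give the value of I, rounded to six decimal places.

Rules hold: Σm=0, L=12 even, 4≤6≤6.
N = 11·3·13 = 429
Δ = 0!·10!·2!/13! = 1/858
Racah Σ t=0..0: t=0:+1/14400 = 1/14400
⇒ 3j(5 1 6; 0 0 0)² = 6/143, sgn +1
Racah Σ t=0..0: t=0:+1/7257600 = 1/7257600
⇒ 3j(5 1 6; 5 -1 -4)² = 1/858, sgn +1
4πI² = N·(3j₀)²·(3jₘ)² = 3/143
I = +1·√(0.020979/4π) = 0.04085899

0.040859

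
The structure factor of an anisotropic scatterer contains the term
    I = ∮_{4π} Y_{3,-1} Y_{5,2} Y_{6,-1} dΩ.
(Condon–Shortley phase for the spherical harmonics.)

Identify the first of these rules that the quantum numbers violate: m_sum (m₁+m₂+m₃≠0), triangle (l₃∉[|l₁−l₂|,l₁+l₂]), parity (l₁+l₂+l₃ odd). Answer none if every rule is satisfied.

none

m₁+m₂+m₃ = -1 + 2 − 1 = 0  ✓
triangle: |3−5|=2 ≤ l₃=6 ≤ 3+5=8  ✓
parity: l₁+l₂+l₃ = 14 is even  ✓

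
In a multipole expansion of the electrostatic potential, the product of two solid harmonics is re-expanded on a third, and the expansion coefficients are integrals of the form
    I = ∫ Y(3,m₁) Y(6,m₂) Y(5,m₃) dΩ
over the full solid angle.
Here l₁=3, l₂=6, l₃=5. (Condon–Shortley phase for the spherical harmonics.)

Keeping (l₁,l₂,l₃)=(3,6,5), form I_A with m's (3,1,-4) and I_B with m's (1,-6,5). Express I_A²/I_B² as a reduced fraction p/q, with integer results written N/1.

4/33

Same 3,6,5: normalisation and zero-m 3j drop out of the ratio.
A: Δ: 4! 2! 8! / 15! → 1/675675; sum: t=0:+1/241920 = 1/241920; 3j²(3 6 5; 3 1 -4) = Δ·Π!·Σ² = 4/1001  (sign -1)
B: Δ: 4! 2! 8! / 15! → 1/675675; sum: t=0:+1/1935360 = 1/1935360; 3j²(3 6 5; 1 -6 5) = Δ·Π!·Σ² = 3/91  (sign +1)
I_A²/I_B² = (4/1001)/(3/91) = 4/33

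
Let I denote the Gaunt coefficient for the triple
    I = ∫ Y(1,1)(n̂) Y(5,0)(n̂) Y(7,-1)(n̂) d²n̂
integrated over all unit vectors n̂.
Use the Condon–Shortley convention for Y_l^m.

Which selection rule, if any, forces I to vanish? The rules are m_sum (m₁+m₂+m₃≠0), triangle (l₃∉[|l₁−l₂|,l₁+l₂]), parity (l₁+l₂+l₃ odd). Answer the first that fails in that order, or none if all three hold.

Σmᵢ = 0  ✓
l₃∈[|l₁−l₂|,l₁+l₂]=[4,6], have l₃=7  ✗
Σlᵢ = 13 ⇒ odd

triangle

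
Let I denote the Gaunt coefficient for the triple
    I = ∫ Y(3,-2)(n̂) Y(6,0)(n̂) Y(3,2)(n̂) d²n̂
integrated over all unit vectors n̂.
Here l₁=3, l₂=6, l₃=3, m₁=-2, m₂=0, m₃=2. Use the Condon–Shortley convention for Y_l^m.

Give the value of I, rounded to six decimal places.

Rules hold: Σm=0, L=12 even, 3≤3≤9.
N = 7·13·7 = 637
Δ = 6!·0!·6!/13! = 1/12012
Racah Σ t=3..3: t=3:−1/1296 = -1/1296
⇒ 3j(3 6 3; 0 0 0)² = 100/3003, sgn +1
Racah Σ t=5..5: t=5:−1/14400 = -1/14400
⇒ 3j(3 6 3; -2 0 2)² = 3/1001, sgn +1
4πI² = N·(3j₀)²·(3jₘ)² = 100/1573
I = +1·√(0.0635728/4π) = 0.07112638

0.071126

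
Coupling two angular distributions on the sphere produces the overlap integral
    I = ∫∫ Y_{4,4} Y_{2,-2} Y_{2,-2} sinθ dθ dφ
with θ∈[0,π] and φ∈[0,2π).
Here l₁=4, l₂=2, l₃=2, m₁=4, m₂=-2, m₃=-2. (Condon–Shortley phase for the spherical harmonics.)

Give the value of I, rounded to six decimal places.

0.337168

Rules hold: Σm=0, L=8 even, 2≤2≤6.
N = 9·5·5 = 225
Δ = 4!·4!·0!/9! = 1/630
Racah Σ t=2..2: t=2:+1/16 = 1/16
⇒ 3j(4 2 2; 0 0 0)² = 2/35, sgn +1
Racah Σ t=0..0: t=0:+1/576 = 1/576
⇒ 3j(4 2 2; 4 -2 -2)² = 1/9, sgn +1
4πI² = N·(3j₀)²·(3jₘ)² = 10/7
I = +1·√(1.42857/4π) = 0.33716777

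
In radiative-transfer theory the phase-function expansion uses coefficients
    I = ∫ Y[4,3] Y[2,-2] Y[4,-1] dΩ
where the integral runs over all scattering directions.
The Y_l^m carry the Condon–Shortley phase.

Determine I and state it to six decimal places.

Checks pass: Σm=0; 10 even; l₃=4∈[2,6].
(2·4+1)(2·2+1)(2·4+1) = 405
Δ: 2! 6! 2! / 11! → 1/13860
sum: t=0:+1/192 t=1:−1/36 t=2:+1/192 = -5/288
3j²(4 2 4; 0 0 0) = Δ·Π!·Σ² = 20/693  (sign -1)
sum: t=0:+1/480 = 1/480
3j²(4 2 4; 3 -2 -1) = Δ·Π!·Σ² = 3/110  (sign -1)
combine: 4πI² = 405·20/693·3/110 = 270/847
take √, sign +1: I = 0.15927046

0.159270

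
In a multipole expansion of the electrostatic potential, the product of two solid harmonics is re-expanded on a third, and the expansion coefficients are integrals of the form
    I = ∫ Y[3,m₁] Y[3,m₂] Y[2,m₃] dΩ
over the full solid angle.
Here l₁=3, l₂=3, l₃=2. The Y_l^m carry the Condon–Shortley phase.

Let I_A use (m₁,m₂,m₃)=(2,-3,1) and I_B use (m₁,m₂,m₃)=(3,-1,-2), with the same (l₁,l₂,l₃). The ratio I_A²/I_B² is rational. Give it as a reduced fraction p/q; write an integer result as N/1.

5/2

Shared (l₁,l₂,l₃)=(3,3,2): N and (l;000)² cancel in I_A²/I_B².
A: Δ = 4!·2!·2!/9! = 1/3780; Racah Σ t=0..0: t=0:+1/48 = 1/48; ⇒ 3j(3 3 2; 2 -3 1)² = 5/84, sgn -1
B: Δ = 4!·2!·2!/9! = 1/3780; Racah Σ t=0..0: t=0:+1/96 = 1/96; ⇒ 3j(3 3 2; 3 -1 -2)² = 1/42, sgn +1
I_A²/I_B² = (5/84)/(1/42) = 5/2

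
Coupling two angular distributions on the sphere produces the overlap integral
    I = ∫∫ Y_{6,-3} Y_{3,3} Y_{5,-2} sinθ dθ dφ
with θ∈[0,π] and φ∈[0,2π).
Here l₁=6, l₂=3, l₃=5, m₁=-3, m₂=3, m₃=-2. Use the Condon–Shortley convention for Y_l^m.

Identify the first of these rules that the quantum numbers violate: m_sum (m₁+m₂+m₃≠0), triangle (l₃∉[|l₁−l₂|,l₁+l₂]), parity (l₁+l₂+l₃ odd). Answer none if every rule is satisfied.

m₁+m₂+m₃ = -3 + 3 − 2 = -2  ✗
triangle: |6−3|=3 ≤ l₃=5 ≤ 6+3=9
parity: l₁+l₂+l₃ = 14 is even

m_sum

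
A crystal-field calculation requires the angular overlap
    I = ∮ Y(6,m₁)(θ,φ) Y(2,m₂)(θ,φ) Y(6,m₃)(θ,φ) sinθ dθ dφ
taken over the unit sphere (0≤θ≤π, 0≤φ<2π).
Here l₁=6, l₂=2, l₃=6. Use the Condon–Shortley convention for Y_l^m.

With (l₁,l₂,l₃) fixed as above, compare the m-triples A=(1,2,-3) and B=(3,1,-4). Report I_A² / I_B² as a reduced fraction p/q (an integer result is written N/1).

Same 6,2,6: normalisation and zero-m 3j drop out of the ratio.
A: Δ: 2! 10! 2! / 15! → 1/90090; sum: t=2:+1/120960 = 1/120960; 3j²(6 2 6; 1 2 -3) = Δ·Π!·Σ² = 24/1001  (sign -1)
B: Δ: 2! 10! 2! / 15! → 1/90090; sum: t=1:−1/161280 t=2:+1/725760 = -1/207360; 3j²(6 2 6; 3 1 -4) = Δ·Π!·Σ² = 7/286  (sign -1)
I_A²/I_B² = (24/1001)/(7/286) = 48/49

48/49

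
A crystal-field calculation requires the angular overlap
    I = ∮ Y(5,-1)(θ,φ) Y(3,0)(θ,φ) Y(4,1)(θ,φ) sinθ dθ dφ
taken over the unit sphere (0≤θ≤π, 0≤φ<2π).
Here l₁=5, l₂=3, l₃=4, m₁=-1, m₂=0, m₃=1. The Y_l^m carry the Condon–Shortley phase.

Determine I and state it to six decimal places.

-0.115089

Checks pass: Σm=0; 12 even; l₃=4∈[2,8].
(2·5+1)(2·3+1)(2·4+1) = 693
Δ: 4! 6! 2! / 13! → 1/180180
sum: t=1:−1/576 t=2:+1/144 t=3:−1/576 = 1/288
3j²(5 3 4; 0 0 0) = Δ·Π!·Σ² = 20/1001  (sign +1)
sum: t=1:−1/1440 t=2:+1/192 t=3:−1/432 = 19/8640
3j²(5 3 4; -1 0 1) = Δ·Π!·Σ² = 361/30030  (sign -1)
combine: 4πI² = 693·20/1001·361/30030 = 2166/13013
take √, sign -1: I = -0.11508947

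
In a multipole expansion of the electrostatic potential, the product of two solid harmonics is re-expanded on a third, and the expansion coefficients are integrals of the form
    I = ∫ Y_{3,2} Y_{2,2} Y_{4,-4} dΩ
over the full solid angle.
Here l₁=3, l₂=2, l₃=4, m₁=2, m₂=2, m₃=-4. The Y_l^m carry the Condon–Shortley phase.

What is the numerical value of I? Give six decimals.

0.000000

L=9 odd ⇒ parity kills the (l;000) factor ⇒ I = 0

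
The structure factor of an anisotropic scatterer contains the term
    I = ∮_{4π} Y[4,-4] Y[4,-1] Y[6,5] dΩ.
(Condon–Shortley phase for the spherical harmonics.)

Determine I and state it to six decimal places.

Rules hold: Σm=0, L=14 even, 0≤6≤8.
N = 9·9·13 = 1053
Δ = 2!·6!·6!/15! = 1/1261260
Racah Σ t=0..2: t=0:+1/4608 t=1:−1/1296 t=2:+1/4608 = -7/20736
⇒ 3j(4 4 6; 0 0 0)² = 20/1287, sgn -1
Racah Σ t=2..2: t=2:+1/172800 = 1/172800
⇒ 3j(4 4 6; -4 -1 5)² = 2/65, sgn -1
4πI² = N·(3j₀)²·(3jₘ)² = 72/143
I = +1·√(0.503497/4π) = 0.20016738

0.200167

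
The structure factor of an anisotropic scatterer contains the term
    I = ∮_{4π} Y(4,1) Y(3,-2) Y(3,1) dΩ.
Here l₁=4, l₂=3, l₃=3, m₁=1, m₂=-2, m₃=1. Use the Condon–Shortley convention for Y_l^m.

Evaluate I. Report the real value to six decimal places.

Checks pass: Σm=0; 10 even; l₃=3∈[1,7].
(2·4+1)(2·3+1)(2·3+1) = 441
Δ: 4! 4! 2! / 11! → 1/34650
sum: t=1:−1/72 t=2:+1/16 t=3:−1/72 = 5/144
3j²(4 3 3; 0 0 0) = Δ·Π!·Σ² = 2/77  (sign -1)
sum: t=0:+1/144 t=1:−1/48 = -1/72
3j²(4 3 3; 1 -2 1) = Δ·Π!·Σ² = 16/693  (sign -1)
combine: 4πI² = 441·2/77·16/693 = 32/121
take √, sign +1: I = 0.14506992

0.145070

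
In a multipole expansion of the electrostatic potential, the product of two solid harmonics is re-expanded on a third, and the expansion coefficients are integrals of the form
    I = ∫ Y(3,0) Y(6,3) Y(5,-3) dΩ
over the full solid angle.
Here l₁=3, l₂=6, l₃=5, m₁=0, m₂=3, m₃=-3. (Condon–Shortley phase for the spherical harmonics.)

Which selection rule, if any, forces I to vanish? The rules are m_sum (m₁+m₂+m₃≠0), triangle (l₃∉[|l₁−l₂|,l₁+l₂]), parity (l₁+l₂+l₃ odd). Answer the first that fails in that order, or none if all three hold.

none

m₁+m₂+m₃ = 0 + 3 − 3 = 0  ✓
triangle: |3−6|=3 ≤ l₃=5 ≤ 3+6=9  ✓
parity: l₁+l₂+l₃ = 14 is even  ✓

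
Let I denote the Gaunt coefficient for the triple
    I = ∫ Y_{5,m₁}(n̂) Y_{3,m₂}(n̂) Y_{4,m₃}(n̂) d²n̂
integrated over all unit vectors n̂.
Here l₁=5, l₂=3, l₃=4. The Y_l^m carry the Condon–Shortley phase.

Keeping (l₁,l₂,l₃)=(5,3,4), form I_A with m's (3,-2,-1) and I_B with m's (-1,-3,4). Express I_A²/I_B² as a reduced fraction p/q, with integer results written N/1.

1/2

Same 5,3,4: normalisation and zero-m 3j drop out of the ratio.
A: Δ: 4! 6! 2! / 13! → 1/180180; sum: t=0:+1/1152 t=1:−1/1440 = 1/5760; 3j²(5 3 4; 3 -2 -1) = Δ·Π!·Σ² = 1/858  (sign -1)
B: Δ: 4! 6! 2! / 13! → 1/180180; sum: t=0:+1/34560 = 1/34560; 3j²(5 3 4; -1 -3 4) = Δ·Π!·Σ² = 1/429  (sign +1)
I_A²/I_B² = (1/858)/(1/429) = 1/2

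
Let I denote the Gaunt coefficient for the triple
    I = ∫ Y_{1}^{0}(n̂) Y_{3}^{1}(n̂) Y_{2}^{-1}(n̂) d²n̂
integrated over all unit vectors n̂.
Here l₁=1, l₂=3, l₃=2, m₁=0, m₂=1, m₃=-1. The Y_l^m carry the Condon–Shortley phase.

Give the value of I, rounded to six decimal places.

-0.233597

m-sum 0 ✓  L=6 even ✓  2≤2≤4 ✓
Π(2lᵢ+1) = 3×7×5 = 105
triangle coeff Δ(1,3,2) = 1/105
Σ_t [1,1]: t=1:−1/4 = -1/4
(3j)²=3/35 [(1 3 2; 0 0 0)], sign=-1
Σ_t [1,1]: t=1:−1/6 = -1/6
(3j)²=8/105 [(1 3 2; 0 1 -1)], sign=+1
⇒ 4πI² = 24/35
I = (-1)√(24/35/(4π)) = -0.23359668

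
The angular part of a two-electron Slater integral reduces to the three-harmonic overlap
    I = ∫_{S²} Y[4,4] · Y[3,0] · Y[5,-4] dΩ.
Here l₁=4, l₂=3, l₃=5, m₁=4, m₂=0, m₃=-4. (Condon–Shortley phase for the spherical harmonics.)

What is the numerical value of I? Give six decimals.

Checks pass: Σm=0; 12 even; l₃=5∈[1,7].
(2·4+1)(2·3+1)(2·5+1) = 693
Δ: 2! 6! 4! / 13! → 1/180180
sum: t=0:+1/576 t=1:−1/144 t=2:+1/576 = -1/288
3j²(4 3 5; 0 0 0) = Δ·Π!·Σ² = 20/1001  (sign +1)
sum: t=0:+1/8640 = 1/8640
3j²(4 3 5; 4 0 -4) = Δ·Π!·Σ² = 28/715  (sign -1)
combine: 4πI² = 693·20/1001·28/715 = 1008/1859
take √, sign -1: I = -0.20772350

-0.207724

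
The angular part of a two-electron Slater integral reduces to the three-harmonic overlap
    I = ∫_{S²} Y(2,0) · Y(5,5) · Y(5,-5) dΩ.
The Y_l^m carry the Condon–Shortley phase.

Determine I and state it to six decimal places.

0.242609

m-sum 0 ✓  L=12 even ✓  3≤5≤7 ✓
Π(2lᵢ+1) = 5×11×11 = 605
triangle coeff Δ(2,5,5) = 1/38610
Σ_t [0,2]: t=0:+1/2880 t=1:−1/576 t=2:+1/2880 = -1/960
(3j)²=10/429 [(2 5 5; 0 0 0)], sign=+1
Σ_t [2,2]: t=2:+1/161280 = 1/161280
(3j)²=15/286 [(2 5 5; 0 5 -5)], sign=+1
⇒ 4πI² = 125/169
I = (+1)√(125/169/(4π)) = 0.24260890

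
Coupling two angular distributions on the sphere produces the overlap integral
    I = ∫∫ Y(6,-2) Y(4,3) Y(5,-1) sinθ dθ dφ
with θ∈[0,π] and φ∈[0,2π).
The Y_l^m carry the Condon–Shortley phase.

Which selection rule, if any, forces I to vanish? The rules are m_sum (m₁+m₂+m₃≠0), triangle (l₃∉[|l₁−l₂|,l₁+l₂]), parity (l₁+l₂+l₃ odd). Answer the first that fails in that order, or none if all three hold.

parity

m₁+m₂+m₃ = -2 + 3 − 1 = 0  ✓
triangle: |6−4|=2 ≤ l₃=5 ≤ 6+4=10  ✓
parity: l₁+l₂+l₃ = 15 is odd  ✗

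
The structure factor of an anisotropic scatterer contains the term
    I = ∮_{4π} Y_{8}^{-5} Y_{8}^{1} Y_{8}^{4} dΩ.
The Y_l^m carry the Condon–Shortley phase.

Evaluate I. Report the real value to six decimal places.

Checks pass: Σm=0; 24 even; l₃=8∈[0,16].
(2·8+1)(2·8+1)(2·8+1) = 4913
Δ: 8! 8! 8! / 25! → 1/236637794250
sum: t=0:+1/65548320768000 t=1:−1/128024064000 t=2:+1/2985984000 t=3:−1/373248000 t=4:+1/191102976 t=5:−1/373248000 t=6:+1/2985984000 t=7:−1/128024064000 t=8:+1/65548320768000 = 11/20808990720
3j²(8 8 8; 0 0 0) = Δ·Π!·Σ² = 490/96577  (sign +1)
sum: t=5:−1/16721510400 t=6:+1/5225472000 t=7:−1/10450944000 t=8:+1/146313216000 = 1/23410114560
3j²(8 8 8; -5 1 4) = Δ·Π!·Σ² = 45/7429  (sign +1)
combine: 4πI² = 4913·490/96577·45/7429 = 374850/2482597
take √, sign +1: I = 0.10961518

0.109615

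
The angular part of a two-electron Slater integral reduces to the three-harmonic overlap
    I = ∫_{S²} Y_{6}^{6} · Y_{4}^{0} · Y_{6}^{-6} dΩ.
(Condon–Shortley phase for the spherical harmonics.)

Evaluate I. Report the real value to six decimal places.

m-sum 0 ✓  L=16 even ✓  2≤6≤10 ✓
Π(2lᵢ+1) = 13×9×13 = 1521
triangle coeff Δ(6,4,6) = 1/15315300
Σ_t [0,4]: t=0:+1/829440 t=1:−1/25920 t=2:+1/9216 t=3:−1/25920 t=4:+1/829440 = 7/207360
(3j)²=28/2431 [(6 4 6; 0 0 0)], sign=+1
Σ_t [0,0]: t=0:+1/23224320 = 1/23224320
(3j)²=99/6188 [(6 4 6; 6 0 -6)], sign=+1
⇒ 4πI² = 81/289
I = (+1)√(81/289/(4π)) = 0.14934430

0.149344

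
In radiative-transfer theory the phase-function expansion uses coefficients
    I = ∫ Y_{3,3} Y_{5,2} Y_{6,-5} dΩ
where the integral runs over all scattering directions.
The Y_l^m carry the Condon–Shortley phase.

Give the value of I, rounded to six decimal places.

0.169016

Rules hold: Σm=0, L=14 even, 2≤6≤8.
N = 7·11·13 = 1001
Δ = 2!·4!·8!/15! = 1/675675
Racah Σ t=0..2: t=0:+1/8640 t=1:−1/2304 t=2:+1/8640 = -7/34560
⇒ 3j(3 5 6; 0 0 0)² = 7/429, sgn -1
Racah Σ t=0..0: t=0:+1/241920 = 1/241920
⇒ 3j(3 5 6; 3 2 -5)² = 2/91, sgn -1
4πI² = N·(3j₀)²·(3jₘ)² = 14/39
I = +1·√(0.358974/4π) = 0.16901560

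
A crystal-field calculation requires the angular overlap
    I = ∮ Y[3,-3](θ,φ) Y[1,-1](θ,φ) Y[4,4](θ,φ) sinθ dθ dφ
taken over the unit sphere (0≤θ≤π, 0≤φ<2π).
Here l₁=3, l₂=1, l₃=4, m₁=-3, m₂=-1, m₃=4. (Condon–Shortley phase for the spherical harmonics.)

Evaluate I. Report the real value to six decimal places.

Rules hold: Σm=0, L=8 even, 2≤4≤4.
N = 7·3·9 = 189
Δ = 0!·6!·2!/9! = 1/252
Racah Σ t=0..0: t=0:+1/36 = 1/36
⇒ 3j(3 1 4; 0 0 0)² = 4/63, sgn +1
Racah Σ t=0..0: t=0:+1/1440 = 1/1440
⇒ 3j(3 1 4; -3 -1 4)² = 1/9, sgn +1
4πI² = N·(3j₀)²·(3jₘ)² = 4/3
I = +1·√(1.33333/4π) = 0.32573501

0.325735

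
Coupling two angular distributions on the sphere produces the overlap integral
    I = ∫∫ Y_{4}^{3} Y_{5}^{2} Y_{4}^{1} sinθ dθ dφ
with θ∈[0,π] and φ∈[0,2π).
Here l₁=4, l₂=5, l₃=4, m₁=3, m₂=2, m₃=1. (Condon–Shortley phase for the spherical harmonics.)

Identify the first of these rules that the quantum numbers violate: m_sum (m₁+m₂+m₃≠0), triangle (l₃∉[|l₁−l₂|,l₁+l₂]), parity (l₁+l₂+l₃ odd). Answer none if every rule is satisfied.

m_sum

m₁+m₂+m₃ = 3 + 2 + 1 = 6  ✗
triangle: |4−5|=1 ≤ l₃=4 ≤ 4+5=9
parity: l₁+l₂+l₃ = 13 is odd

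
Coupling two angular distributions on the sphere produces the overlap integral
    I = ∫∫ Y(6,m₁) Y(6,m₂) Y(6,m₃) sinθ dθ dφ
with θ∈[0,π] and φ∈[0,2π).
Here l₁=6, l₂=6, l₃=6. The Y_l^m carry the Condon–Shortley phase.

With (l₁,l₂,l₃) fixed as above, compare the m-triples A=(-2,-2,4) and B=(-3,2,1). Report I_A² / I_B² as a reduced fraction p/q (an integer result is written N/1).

16/3

l's match ⇒ only the (l;m) 3-j factors differ between A and B.
A: triangle coeff Δ(6,6,6) = 1/325909584; Σ_t [2,4]: t=2:+1/1658880 t=3:−1/518400 t=4:+1/1658880 = -1/1382400; (3j)²=504/46189 [(6 6 6; -2 -2 4)], sign=-1
B: triangle coeff Δ(6,6,6) = 1/325909584; Σ_t [3,6]: t=3:−1/3110400 t=4:+1/276480 t=5:−1/207360 t=6:+1/1244160 = -1/1382400; (3j)²=189/92378 [(6 6 6; -3 2 1)], sign=+1
I_A²/I_B² = (504/46189)/(189/92378) = 16/3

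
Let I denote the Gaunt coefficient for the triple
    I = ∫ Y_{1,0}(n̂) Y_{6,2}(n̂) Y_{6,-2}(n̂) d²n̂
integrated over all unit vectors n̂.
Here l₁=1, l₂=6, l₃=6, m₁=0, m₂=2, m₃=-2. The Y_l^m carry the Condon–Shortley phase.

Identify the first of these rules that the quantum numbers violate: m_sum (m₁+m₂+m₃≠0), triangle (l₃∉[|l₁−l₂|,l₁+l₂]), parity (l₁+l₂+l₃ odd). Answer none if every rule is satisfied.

parity

m₁+m₂+m₃ = 0 + 2 − 2 = 0  ✓
triangle: |1−6|=5 ≤ l₃=6 ≤ 1+6=7  ✓
parity: l₁+l₂+l₃ = 13 is odd  ✗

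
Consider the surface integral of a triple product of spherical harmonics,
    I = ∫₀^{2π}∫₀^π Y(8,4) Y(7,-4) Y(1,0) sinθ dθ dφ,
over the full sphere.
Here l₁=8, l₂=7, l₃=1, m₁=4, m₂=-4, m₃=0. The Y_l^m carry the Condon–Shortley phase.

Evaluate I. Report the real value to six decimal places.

Checks pass: Σm=0; 16 even; l₃=1∈[1,15].
(2·8+1)(2·7+1)(2·1+1) = 765
Δ: 14! 2! 0! / 17! → 1/2040
sum: t=7:−1/25401600 = -1/25401600
3j²(8 7 1; 0 0 0) = Δ·Π!·Σ² = 8/255  (sign +1)
sum: t=3:−1/239500800 = -1/239500800
3j²(8 7 1; 4 -4 0) = Δ·Π!·Σ² = 2/85  (sign +1)
combine: 4πI² = 765·8/255·2/85 = 48/85
take √, sign +1: I = 0.21198553

0.211986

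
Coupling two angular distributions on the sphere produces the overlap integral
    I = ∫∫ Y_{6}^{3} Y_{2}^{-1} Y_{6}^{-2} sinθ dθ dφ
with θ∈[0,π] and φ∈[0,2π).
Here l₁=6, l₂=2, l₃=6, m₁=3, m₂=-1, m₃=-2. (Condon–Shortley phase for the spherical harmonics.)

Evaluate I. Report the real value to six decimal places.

Rules hold: Σm=0, L=14 even, 4≤6≤8.
N = 13·5·13 = 845
Δ = 2!·10!·2!/15! = 1/90090
Racah Σ t=0..2: t=0:+1/69120 t=1:−1/14400 t=2:+1/69120 = -7/172800
⇒ 3j(6 2 6; 0 0 0)² = 14/715, sgn -1
Racah Σ t=0..1: t=0:+1/60480 t=1:−1/161280 = 1/96768
⇒ 3j(6 2 6; 3 -1 -2)² = 15/1001, sgn +1
4πI² = N·(3j₀)²·(3jₘ)² = 30/121
I = -1·√(0.247934/4π) = -0.14046335

-0.140463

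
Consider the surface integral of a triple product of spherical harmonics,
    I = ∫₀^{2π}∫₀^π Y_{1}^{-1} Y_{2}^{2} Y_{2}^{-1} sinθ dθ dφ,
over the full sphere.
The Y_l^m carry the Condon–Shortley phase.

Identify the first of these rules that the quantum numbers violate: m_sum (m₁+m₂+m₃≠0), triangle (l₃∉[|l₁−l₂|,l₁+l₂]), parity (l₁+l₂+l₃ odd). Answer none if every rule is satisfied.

parity

m₁+m₂+m₃ = -1 + 2 − 1 = 0  ✓
triangle: |1−2|=1 ≤ l₃=2 ≤ 1+2=3  ✓
parity: l₁+l₂+l₃ = 5 is odd  ✗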